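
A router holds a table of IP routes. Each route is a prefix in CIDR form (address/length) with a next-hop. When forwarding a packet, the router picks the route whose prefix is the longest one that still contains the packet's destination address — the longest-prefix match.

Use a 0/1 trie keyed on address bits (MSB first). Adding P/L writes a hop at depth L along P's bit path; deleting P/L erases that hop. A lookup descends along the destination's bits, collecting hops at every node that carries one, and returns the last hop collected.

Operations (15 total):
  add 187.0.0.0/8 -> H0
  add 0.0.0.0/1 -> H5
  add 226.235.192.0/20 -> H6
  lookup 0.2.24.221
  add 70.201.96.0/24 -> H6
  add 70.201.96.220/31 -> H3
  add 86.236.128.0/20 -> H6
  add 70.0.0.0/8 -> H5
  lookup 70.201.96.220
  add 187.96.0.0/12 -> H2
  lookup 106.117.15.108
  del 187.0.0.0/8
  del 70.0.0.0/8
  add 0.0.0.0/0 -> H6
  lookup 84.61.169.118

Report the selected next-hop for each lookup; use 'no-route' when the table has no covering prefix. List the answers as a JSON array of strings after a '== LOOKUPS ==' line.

Apply in order:
  add 187.0.0.0/8 -> H0 at depth 8
  add 0.0.0.0/1 -> H5 at depth 1
  add 226.235.192.0/20 -> H6 at depth 20
  ? 0.2.24.221  path d0:-→d1:H5  best=H5
  add 70.201.96.0/24 -> H6 at depth 24
  add 70.201.96.220/31 -> H3 at depth 31
  add 86.236.128.0/20 -> H6 at depth 20
  add 70.0.0.0/8 -> H5 at depth 8
  ? 70.201.96.220  path d0:-→d1:H5→d2:-→d3:-→d4:-→d5:-→d6:-→d7:-→d8:H5→d9:-→d10:-→d11:-→d12:-→d13:-→d14:-→d15:-→d16:-→d17:-→d18:-→d19:-→d20:-→d21:-→d22:-→d23:-→d24:H6→d25:-→d26:-→d27:-→d28:-→d29:-→d30:-→d31:H3  best=H3
  add 187.96.0.0/12 -> H2 at depth 12
  ? 106.117.15.108  path d0:-→d1:H5→d2:-  best=H5
  - 187.0.0.0/8 clear@8
  - 70.0.0.0/8 clear@8
  add 0.0.0.0/0 -> H6 at depth 0
  ? 84.61.169.118  path d0:H6→d1:H5→d2:-→d3:-→d4:-→d5:-→d6:-  best=H5

== LOOKUPS ==
["H5","H3","H5","H5"]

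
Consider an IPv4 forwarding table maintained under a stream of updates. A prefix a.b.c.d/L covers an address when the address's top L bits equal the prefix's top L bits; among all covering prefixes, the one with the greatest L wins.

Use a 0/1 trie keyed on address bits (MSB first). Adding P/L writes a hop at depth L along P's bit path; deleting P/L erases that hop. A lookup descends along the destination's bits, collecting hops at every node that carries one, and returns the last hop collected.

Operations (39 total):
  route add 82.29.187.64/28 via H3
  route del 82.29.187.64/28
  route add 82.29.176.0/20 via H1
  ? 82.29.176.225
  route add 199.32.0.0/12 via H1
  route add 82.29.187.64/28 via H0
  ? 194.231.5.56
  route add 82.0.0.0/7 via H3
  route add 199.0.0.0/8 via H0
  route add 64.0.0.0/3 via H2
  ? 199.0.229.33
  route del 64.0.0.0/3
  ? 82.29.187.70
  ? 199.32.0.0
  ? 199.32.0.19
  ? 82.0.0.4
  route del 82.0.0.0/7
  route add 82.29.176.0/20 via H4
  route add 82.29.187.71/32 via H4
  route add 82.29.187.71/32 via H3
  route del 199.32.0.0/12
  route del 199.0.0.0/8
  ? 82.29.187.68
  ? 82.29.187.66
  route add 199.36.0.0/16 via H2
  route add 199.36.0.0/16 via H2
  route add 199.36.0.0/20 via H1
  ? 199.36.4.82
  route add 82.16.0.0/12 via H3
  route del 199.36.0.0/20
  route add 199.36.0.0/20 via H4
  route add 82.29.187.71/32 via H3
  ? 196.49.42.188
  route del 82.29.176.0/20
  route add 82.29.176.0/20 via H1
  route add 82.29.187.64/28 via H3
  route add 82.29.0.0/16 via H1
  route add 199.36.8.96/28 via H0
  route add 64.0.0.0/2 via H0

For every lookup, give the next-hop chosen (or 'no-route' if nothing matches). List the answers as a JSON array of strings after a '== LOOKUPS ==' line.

Apply in order:
  add 82.29.187.64/28 -> H3 at depth 28
  del 82.29.187.64/28 (clear depth 28)
  add 82.29.176.0/20 -> H1 at depth 20
  Q 82.29.176.225: descend 01010010000111011011 ; hops seen [H1] ; pick H1
  add 199.32.0.0/12 -> H1 at depth 12
  add 82.29.187.64/28 -> H0 at depth 28
  Q 194.231.5.56: descend 11000 ; hops seen [∅] ; pick no-route
  add 82.0.0.0/7 -> H3 at depth 7
  add 199.0.0.0/8 -> H0 at depth 8
  add 64.0.0.0/3 -> H2 at depth 3
  Q 199.0.229.33: descend 1100011100 ; hops seen [H0] ; pick H0
  del 64.0.0.0/3 (clear depth 3)
  Q 82.29.187.70: descend 0101001000011101101110110100 ; hops seen [H3,H1,H0] ; pick H0
  Q 199.32.0.0: descend 110001110010 ; hops seen [H0,H1] ; pick H1
  Q 199.32.0.19: descend 110001110010 ; hops seen [H0,H1] ; pick H1
  Q 82.0.0.4: descend 01010010000 ; hops seen [H3] ; pick H3
  del 82.0.0.0/7 (clear depth 7)
  add 82.29.176.0/20 -> H4 at depth 20
  add 82.29.187.71/32 -> H4 at depth 32
  add 82.29.187.71/32 -> H3 at depth 32
  del 199.32.0.0/12 (clear depth 12)
  del 199.0.0.0/8 (clear depth 8)
  Q 82.29.187.68: descend 010100100001110110111011010001 ; hops seen [H4,H0] ; pick H0
  Q 82.29.187.66: descend 01010010000111011011101101000 ; hops seen [H4,H0] ; pick H0
  add 199.36.0.0/16 -> H2 at depth 16
  add 199.36.0.0/16 -> H2 at depth 16
  add 199.36.0.0/20 -> H1 at depth 20
  Q 199.36.4.82: descend 11000111001001000000 ; hops seen [H2,H1] ; pick H1
  add 82.16.0.0/12 -> H3 at depth 12
  del 199.36.0.0/20 (clear depth 20)
  add 199.36.0.0/20 -> H4 at depth 20
  add 82.29.187.71/32 -> H3 at depth 32
  Q 196.49.42.188: descend 110001 ; hops seen [∅] ; pick no-route
  del 82.29.176.0/20 (clear depth 20)
  add 82.29.176.0/20 -> H1 at depth 20
  add 82.29.187.64/28 -> H3 at depth 28
  add 82.29.0.0/16 -> H1 at depth 16
  add 199.36.8.96/28 -> H0 at depth 28
  add 64.0.0.0/2 -> H0 at depth 2

== LOOKUPS ==
["H1","no-route","H0","H0","H1","H1","H3","H0","H0","H1","no-route"]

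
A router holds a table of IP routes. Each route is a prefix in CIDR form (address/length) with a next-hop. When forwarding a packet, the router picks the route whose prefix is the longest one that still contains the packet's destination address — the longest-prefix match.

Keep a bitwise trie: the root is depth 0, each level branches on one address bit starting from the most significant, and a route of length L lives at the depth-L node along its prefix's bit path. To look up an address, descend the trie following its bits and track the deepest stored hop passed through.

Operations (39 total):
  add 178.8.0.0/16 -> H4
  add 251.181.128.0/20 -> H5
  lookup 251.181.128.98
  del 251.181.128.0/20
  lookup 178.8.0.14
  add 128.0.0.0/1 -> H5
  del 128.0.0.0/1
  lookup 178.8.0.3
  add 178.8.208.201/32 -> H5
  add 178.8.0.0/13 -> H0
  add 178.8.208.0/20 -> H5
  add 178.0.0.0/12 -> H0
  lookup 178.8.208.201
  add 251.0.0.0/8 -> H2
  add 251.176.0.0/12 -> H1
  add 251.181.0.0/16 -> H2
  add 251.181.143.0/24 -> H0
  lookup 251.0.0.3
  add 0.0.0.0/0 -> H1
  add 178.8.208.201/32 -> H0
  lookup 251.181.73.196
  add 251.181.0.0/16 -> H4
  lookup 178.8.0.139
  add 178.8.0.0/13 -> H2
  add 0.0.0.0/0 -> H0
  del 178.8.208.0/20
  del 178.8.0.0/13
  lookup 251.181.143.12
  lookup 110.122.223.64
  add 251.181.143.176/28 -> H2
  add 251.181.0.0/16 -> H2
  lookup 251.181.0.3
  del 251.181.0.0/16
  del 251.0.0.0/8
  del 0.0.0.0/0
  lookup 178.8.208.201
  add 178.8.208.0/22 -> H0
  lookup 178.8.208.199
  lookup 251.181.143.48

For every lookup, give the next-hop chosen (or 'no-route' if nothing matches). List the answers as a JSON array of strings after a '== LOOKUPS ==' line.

Process each operation:
  add 178.8.0.0/16 -> H4 at depth 16
  add 251.181.128.0/20 -> H5 at depth 20
  Q 251.181.128.98: descend 11111011101101011000 ; hops seen [H5] ; pick H5
  - 251.181.128.0/20 clear@20
  Q 178.8.0.14: descend 1011001000001000 ; hops seen [H4] ; pick H4
  add 128.0.0.0/1 -> H5 at depth 1
  - 128.0.0.0/1 clear@1
  Q 178.8.0.3: descend 1011001000001000 ; hops seen [H4] ; pick H4
  add 178.8.208.201/32 -> H5 at depth 32
  add 178.8.0.0/13 -> H0 at depth 13
  add 178.8.208.0/20 -> H5 at depth 20
  add 178.0.0.0/12 -> H0 at depth 12
  Q 178.8.208.201: descend 10110010000010001101000011001001 ; hops seen [H0,H0,H4,H5,H5] ; pick H5
  add 251.0.0.0/8 -> H2 at depth 8
  add 251.176.0.0/12 -> H1 at depth 12
  add 251.181.0.0/16 -> H2 at depth 16
  add 251.181.143.0/24 -> H0 at depth 24
  Q 251.0.0.3: descend 11111011 ; hops seen [H2] ; pick H2
  add 0.0.0.0/0 -> H1 at depth 0
  add 178.8.208.201/32 -> H0 at depth 32
  Q 251.181.73.196: descend 1111101110110101 ; hops seen [H1,H2,H1,H2] ; pick H2
  add 251.181.0.0/16 -> H4 at depth 16
  Q 178.8.0.139: descend 1011001000001000 ; hops seen [H1,H0,H0,H4] ; pick H4
  add 178.8.0.0/13 -> H2 at depth 13
  add 0.0.0.0/0 -> H0 at depth 0
  - 178.8.208.0/20 clear@20
  - 178.8.0.0/13 clear@13
  Q 251.181.143.12: descend 111110111011010110001111 ; hops seen [H0,H2,H1,H4,H0] ; pick H0
  Q 110.122.223.64: descend ε ; hops seen [H0] ; pick H0
  add 251.181.143.176/28 -> H2 at depth 28
  add 251.181.0.0/16 -> H2 at depth 16
  Q 251.181.0.3: descend 1111101110110101 ; hops seen [H0,H2,H1,H2] ; pick H2
  - 251.181.0.0/16 clear@16
  - 251.0.0.0/8 clear@8
  - 0.0.0.0/0 clear@0
  Q 178.8.208.201: descend 10110010000010001101000011001001 ; hops seen [H0,H4,H0] ; pick H0
  add 178.8.208.0/22 -> H0 at depth 22
  Q 178.8.208.199: descend 1011001000001000110100001100 ; hops seen [H0,H4,H0] ; pick H0
  Q 251.181.143.48: descend 111110111011010110001111 ; hops seen [H1,H0] ; pick H0

== LOOKUPS ==
["H5","H4","H4","H5","H2","H2","H4","H0","H0","H2","H0","H0","H0"]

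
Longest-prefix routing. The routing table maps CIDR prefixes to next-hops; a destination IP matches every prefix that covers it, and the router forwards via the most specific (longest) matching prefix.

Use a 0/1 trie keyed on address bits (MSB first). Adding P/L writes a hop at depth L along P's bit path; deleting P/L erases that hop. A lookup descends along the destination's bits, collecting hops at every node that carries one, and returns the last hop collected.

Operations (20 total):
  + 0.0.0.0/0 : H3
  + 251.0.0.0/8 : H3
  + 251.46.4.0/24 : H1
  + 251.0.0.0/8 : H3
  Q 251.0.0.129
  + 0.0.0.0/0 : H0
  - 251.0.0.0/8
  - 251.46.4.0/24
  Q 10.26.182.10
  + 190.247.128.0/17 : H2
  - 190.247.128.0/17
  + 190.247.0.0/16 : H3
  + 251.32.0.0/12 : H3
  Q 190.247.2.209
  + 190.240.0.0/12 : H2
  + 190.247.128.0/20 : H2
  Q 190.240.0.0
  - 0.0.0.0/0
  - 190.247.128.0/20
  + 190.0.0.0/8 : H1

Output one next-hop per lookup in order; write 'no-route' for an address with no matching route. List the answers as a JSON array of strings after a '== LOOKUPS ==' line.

Process each operation:
  add 0.0.0.0/0 -> H3 at depth 0
  add 251.0.0.0/8 -> H3 at depth 8
  add 251.46.4.0/24 -> H1 at depth 24
  add 251.0.0.0/8 -> H3 at depth 8
  ? 251.0.0.129  path d0:H3→d1:-→d2:-→d3:-→d4:-→d5:-→d6:-→d7:-→d8:H3→d9:-→d10:-  best=H3
  add 0.0.0.0/0 -> H0 at depth 0
  del 251.0.0.0/8 (clear depth 8)
  del 251.46.4.0/24 (clear depth 24)
  ? 10.26.182.10  path d0:H0  best=H0
  add 190.247.128.0/17 -> H2 at depth 17
  del 190.247.128.0/17 (clear depth 17)
  add 190.247.0.0/16 -> H3 at depth 16
  add 251.32.0.0/12 -> H3 at depth 12
  ? 190.247.2.209  path d0:H0→d1:-→d2:-→d3:-→d4:-→d5:-→d6:-→d7:-→d8:-→d9:-→d10:-→d11:-→d12:-→d13:-→d14:-→d15:-→d16:H3  best=H3
  add 190.240.0.0/12 -> H2 at depth 12
  add 190.247.128.0/20 -> H2 at depth 20
  ? 190.240.0.0  path d0:H0→d1:-→d2:-→d3:-→d4:-→d5:-→d6:-→d7:-→d8:-→d9:-→d10:-→d11:-→d12:H2→d13:-  best=H2
  del 0.0.0.0/0 (clear depth 0)
  del 190.247.128.0/20 (clear depth 20)
  add 190.0.0.0/8 -> H1 at depth 8

== LOOKUPS ==
["H3","H0","H3","H2"]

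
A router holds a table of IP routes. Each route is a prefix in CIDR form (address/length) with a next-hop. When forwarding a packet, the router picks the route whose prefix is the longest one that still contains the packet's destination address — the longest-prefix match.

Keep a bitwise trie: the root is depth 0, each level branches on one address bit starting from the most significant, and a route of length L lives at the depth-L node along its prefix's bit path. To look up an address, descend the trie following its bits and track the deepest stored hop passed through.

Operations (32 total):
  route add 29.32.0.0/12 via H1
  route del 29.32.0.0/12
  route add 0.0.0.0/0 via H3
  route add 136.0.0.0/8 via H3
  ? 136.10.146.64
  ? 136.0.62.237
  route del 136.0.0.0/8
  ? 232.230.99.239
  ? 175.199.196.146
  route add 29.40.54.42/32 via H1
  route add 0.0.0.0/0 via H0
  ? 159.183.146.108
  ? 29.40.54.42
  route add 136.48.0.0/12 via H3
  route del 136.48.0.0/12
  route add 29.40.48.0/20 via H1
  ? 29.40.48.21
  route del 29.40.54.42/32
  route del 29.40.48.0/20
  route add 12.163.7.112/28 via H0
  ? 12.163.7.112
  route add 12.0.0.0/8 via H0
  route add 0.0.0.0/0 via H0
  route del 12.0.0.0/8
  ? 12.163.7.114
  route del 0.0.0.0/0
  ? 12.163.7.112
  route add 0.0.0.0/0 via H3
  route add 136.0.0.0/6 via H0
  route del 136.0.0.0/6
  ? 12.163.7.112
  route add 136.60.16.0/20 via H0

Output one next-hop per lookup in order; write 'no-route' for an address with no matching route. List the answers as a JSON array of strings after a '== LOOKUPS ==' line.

Apply in order:
  add 29.32.0.0/12 -> H1 at depth 12
  - 29.32.0.0/12 clear@12
  add 0.0.0.0/0 -> H3 at depth 0
  add 136.0.0.0/8 -> H3 at depth 8
  lookup 136.10.146.64: bits 10001000 walk d0:H3→d1:-→d2:-→d3:-→d4:-→d5:-→d6:-→d7:-→d8:H3 -> H3
  lookup 136.0.62.237: bits 10001000 walk d0:H3→d1:-→d2:-→d3:-→d4:-→d5:-→d6:-→d7:-→d8:H3 -> H3
  - 136.0.0.0/8 clear@8
  lookup 232.230.99.239: bits 1 walk d0:H3→d1:- -> H3
  lookup 175.199.196.146: bits 10 walk d0:H3→d1:-→d2:- -> H3
  add 29.40.54.42/32 -> H1 at depth 32
  add 0.0.0.0/0 -> H0 at depth 0
  lookup 159.183.146.108: bits 100 walk d0:H0→d1:-→d2:-→d3:- -> H0
  lookup 29.40.54.42: bits 00011101001010000011011000101010 walk d0:H0→d1:-→d2:-→d3:-→d4:-→d5:-→d6:-→d7:-→d8:-→d9:-→d10:-→d11:-→d12:-→d13:-→d14:-→d15:-→d16:-→d17:-→d18:-→d19:-→d20:-→d21:-→d22:-→d23:-→d24:-→d25:-→d26:-→d27:-→d28:-→d29:-→d30:-→d31:-→d32:H1 -> H1
  add 136.48.0.0/12 -> H3 at depth 12
  - 136.48.0.0/12 clear@12
  add 29.40.48.0/20 -> H1 at depth 20
  lookup 29.40.48.21: bits 000111010010100000110 walk d0:H0→d1:-→d2:-→d3:-→d4:-→d5:-→d6:-→d7:-→d8:-→d9:-→d10:-→d11:-→d12:-→d13:-→d14:-→d15:-→d16:-→d17:-→d18:-→d19:-→d20:H1→d21:- -> H1
  - 29.40.54.42/32 clear@32
  - 29.40.48.0/20 clear@20
  add 12.163.7.112/28 -> H0 at depth 28
  lookup 12.163.7.112: bits 0000110010100011000001110111 walk d0:H0→d1:-→d2:-→d3:-→d4:-→d5:-→d6:-→d7:-→d8:-→d9:-→d10:-→d11:-→d12:-→d13:-→d14:-→d15:-→d16:-→d17:-→d18:-→d19:-→d20:-→d21:-→d22:-→d23:-→d24:-→d25:-→d26:-→d27:-→d28:H0 -> H0
  add 12.0.0.0/8 -> H0 at depth 8
  add 0.0.0.0/0 -> H0 at depth 0
  - 12.0.0.0/8 clear@8
  lookup 12.163.7.114: bits 0000110010100011000001110111 walk d0:H0→d1:-→d2:-→d3:-→d4:-→d5:-→d6:-→d7:-→d8:-→d9:-→d10:-→d11:-→d12:-→d13:-→d14:-→d15:-→d16:-→d17:-→d18:-→d19:-→d20:-→d21:-→d22:-→d23:-→d24:-→d25:-→d26:-→d27:-→d28:H0 -> H0
  - 0.0.0.0/0 clear@0
  lookup 12.163.7.112: bits 0000110010100011000001110111 walk d0:-→d1:-→d2:-→d3:-→d4:-→d5:-→d6:-→d7:-→d8:-→d9:-→d10:-→d11:-→d12:-→d13:-→d14:-→d15:-→d16:-→d17:-→d18:-→d19:-→d20:-→d21:-→d22:-→d23:-→d24:-→d25:-→d26:-→d27:-→d28:H0 -> H0
  add 0.0.0.0/0 -> H3 at depth 0
  add 136.0.0.0/6 -> H0 at depth 6
  - 136.0.0.0/6 clear@6
  lookup 12.163.7.112: bits 0000110010100011000001110111 walk d0:H3→d1:-→d2:-→d3:-→d4:-→d5:-→d6:-→d7:-→d8:-→d9:-→d10:-→d11:-→d12:-→d13:-→d14:-→d15:-→d16:-→d17:-→d18:-→d19:-→d20:-→d21:-→d22:-→d23:-→d24:-→d25:-→d26:-→d27:-→d28:H0 -> H0
  add 136.60.16.0/20 -> H0 at depth 20

== LOOKUPS ==
["H3","H3","H3","H3","H0","H1","H1","H0","H0","H0","H0"]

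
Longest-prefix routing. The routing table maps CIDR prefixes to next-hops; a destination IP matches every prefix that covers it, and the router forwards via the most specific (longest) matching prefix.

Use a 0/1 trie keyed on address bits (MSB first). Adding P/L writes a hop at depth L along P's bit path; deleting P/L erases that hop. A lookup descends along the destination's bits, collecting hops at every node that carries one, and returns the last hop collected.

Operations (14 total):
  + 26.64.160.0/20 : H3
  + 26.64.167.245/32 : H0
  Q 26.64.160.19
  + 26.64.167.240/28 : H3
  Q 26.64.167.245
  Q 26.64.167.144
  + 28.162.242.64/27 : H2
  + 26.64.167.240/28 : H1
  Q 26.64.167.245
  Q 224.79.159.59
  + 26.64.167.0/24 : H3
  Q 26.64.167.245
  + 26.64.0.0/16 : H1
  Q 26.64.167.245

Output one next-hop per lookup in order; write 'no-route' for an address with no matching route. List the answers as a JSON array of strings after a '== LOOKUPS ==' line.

Apply in order:
  + 26.64.160.0/20 (H3) depth=20
  + 26.64.167.245/32 (H0) depth=32
  lookup 26.64.160.19: bits 000110100100000010100 walk d0:-→d1:-→d2:-→d3:-→d4:-→d5:-→d6:-→d7:-→d8:-→d9:-→d10:-→d11:-→d12:-→d13:-→d14:-→d15:-→d16:-→d17:-→d18:-→d19:-→d20:H3→d21:- -> H3
  + 26.64.167.240/28 (H3) depth=28
  lookup 26.64.167.245: bits 00011010010000001010011111110101 walk d0:-→d1:-→d2:-→d3:-→d4:-→d5:-→d6:-→d7:-→d8:-→d9:-→d10:-→d11:-→d12:-→d13:-→d14:-→d15:-→d16:-→d17:-→d18:-→d19:-→d20:H3→d21:-→d22:-→d23:-→d24:-→d25:-→d26:-→d27:-→d28:H3→d29:-→d30:-→d31:-→d32:H0 -> H0
  lookup 26.64.167.144: bits 0001101001000000101001111 walk d0:-→d1:-→d2:-→d3:-→d4:-→d5:-→d6:-→d7:-→d8:-→d9:-→d10:-→d11:-→d12:-→d13:-→d14:-→d15:-→d16:-→d17:-→d18:-→d19:-→d20:H3→d21:-→d22:-→d23:-→d24:-→d25:- -> H3
  + 28.162.242.64/27 (H2) depth=27
  + 26.64.167.240/28 (H1) depth=28
  lookup 26.64.167.245: bits 00011010010000001010011111110101 walk d0:-→d1:-→d2:-→d3:-→d4:-→d5:-→d6:-→d7:-→d8:-→d9:-→d10:-→d11:-→d12:-→d13:-→d14:-→d15:-→d16:-→d17:-→d18:-→d19:-→d20:H3→d21:-→d22:-→d23:-→d24:-→d25:-→d26:-→d27:-→d28:H1→d29:-→d30:-→d31:-→d32:H0 -> H0
  lookup 224.79.159.59: bits ε walk d0:- -> no-route
  + 26.64.167.0/24 (H3) depth=24
  lookup 26.64.167.245: bits 00011010010000001010011111110101 walk d0:-→d1:-→d2:-→d3:-→d4:-→d5:-→d6:-→d7:-→d8:-→d9:-→d10:-→d11:-→d12:-→d13:-→d14:-→d15:-→d16:-→d17:-→d18:-→d19:-→d20:H3→d21:-→d22:-→d23:-→d24:H3→d25:-→d26:-→d27:-→d28:H1→d29:-→d30:-→d31:-→d32:H0 -> H0
  + 26.64.0.0/16 (H1) depth=16
  lookup 26.64.167.245: bits 00011010010000001010011111110101 walk d0:-→d1:-→d2:-→d3:-→d4:-→d5:-→d6:-→d7:-→d8:-→d9:-→d10:-→d11:-→d12:-→d13:-→d14:-→d15:-→d16:H1→d17:-→d18:-→d19:-→d20:H3→d21:-→d22:-→d23:-→d24:H3→d25:-→d26:-→d27:-→d28:H1→d29:-→d30:-→d31:-→d32:H0 -> H0

== LOOKUPS ==
["H3","H0","H3","H0","no-route","H0","H0"]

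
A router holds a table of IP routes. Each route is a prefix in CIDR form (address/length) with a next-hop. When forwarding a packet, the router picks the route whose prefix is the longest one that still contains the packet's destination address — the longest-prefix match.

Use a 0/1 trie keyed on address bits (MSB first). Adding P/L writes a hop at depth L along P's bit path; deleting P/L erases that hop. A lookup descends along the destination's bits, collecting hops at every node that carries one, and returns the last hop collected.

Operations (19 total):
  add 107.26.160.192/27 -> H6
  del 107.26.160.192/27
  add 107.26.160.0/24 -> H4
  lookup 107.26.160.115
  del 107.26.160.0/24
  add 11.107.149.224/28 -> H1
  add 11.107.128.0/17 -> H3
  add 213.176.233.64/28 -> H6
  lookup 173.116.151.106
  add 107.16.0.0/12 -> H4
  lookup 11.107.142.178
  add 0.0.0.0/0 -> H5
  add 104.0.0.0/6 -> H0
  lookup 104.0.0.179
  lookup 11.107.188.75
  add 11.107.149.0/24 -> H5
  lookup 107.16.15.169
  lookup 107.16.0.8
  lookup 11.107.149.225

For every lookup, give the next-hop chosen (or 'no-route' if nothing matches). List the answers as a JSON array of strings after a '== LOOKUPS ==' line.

Apply in order:
  + 107.26.160.192/27 (H6) depth=27
  - 107.26.160.192/27 clear@27
  + 107.26.160.0/24 (H4) depth=24
  lookup 107.26.160.115: bits 011010110001101010100000 walk d0:-→d1:-→d2:-→d3:-→d4:-→d5:-→d6:-→d7:-→d8:-→d9:-→d10:-→d11:-→d12:-→d13:-→d14:-→d15:-→d16:-→d17:-→d18:-→d19:-→d20:-→d21:-→d22:-→d23:-→d24:H4 -> H4
  - 107.26.160.0/24 clear@24
  + 11.107.149.224/28 (H1) depth=28
  + 11.107.128.0/17 (H3) depth=17
  + 213.176.233.64/28 (H6) depth=28
  lookup 173.116.151.106: bits 1 walk d0:-→d1:- -> no-route
  + 107.16.0.0/12 (H4) depth=12
  lookup 11.107.142.178: bits 0000101101101011100 walk d0:-→d1:-→d2:-→d3:-→d4:-→d5:-→d6:-→d7:-→d8:-→d9:-→d10:-→d11:-→d12:-→d13:-→d14:-→d15:-→d16:-→d17:H3→d18:-→d19:- -> H3
  + 0.0.0.0/0 (H5) depth=0
  + 104.0.0.0/6 (H0) depth=6
  lookup 104.0.0.179: bits 011010 walk d0:H5→d1:-→d2:-→d3:-→d4:-→d5:-→d6:H0 -> H0
  lookup 11.107.188.75: bits 000010110110101110 walk d0:H5→d1:-→d2:-→d3:-→d4:-→d5:-→d6:-→d7:-→d8:-→d9:-→d10:-→d11:-→d12:-→d13:-→d14:-→d15:-→d16:-→d17:H3→d18:- -> H3
  + 11.107.149.0/24 (H5) depth=24
  lookup 107.16.15.169: bits 011010110001 walk d0:H5→d1:-→d2:-→d3:-→d4:-→d5:-→d6:H0→d7:-→d8:-→d9:-→d10:-→d11:-→d12:H4 -> H4
  lookup 107.16.0.8: bits 011010110001 walk d0:H5→d1:-→d2:-→d3:-→d4:-→d5:-→d6:H0→d7:-→d8:-→d9:-→d10:-→d11:-→d12:H4 -> H4
  lookup 11.107.149.225: bits 0000101101101011100101011110 walk d0:H5→d1:-→d2:-→d3:-→d4:-→d5:-→d6:-→d7:-→d8:-→d9:-→d10:-→d11:-→d12:-→d13:-→d14:-→d15:-→d16:-→d17:H3→d18:-→d19:-→d20:-→d21:-→d22:-→d23:-→d24:H5→d25:-→d26:-→d27:-→d28:H1 -> H1

== LOOKUPS ==
["H4","no-route","H3","H0","H3","H4","H4","H1"]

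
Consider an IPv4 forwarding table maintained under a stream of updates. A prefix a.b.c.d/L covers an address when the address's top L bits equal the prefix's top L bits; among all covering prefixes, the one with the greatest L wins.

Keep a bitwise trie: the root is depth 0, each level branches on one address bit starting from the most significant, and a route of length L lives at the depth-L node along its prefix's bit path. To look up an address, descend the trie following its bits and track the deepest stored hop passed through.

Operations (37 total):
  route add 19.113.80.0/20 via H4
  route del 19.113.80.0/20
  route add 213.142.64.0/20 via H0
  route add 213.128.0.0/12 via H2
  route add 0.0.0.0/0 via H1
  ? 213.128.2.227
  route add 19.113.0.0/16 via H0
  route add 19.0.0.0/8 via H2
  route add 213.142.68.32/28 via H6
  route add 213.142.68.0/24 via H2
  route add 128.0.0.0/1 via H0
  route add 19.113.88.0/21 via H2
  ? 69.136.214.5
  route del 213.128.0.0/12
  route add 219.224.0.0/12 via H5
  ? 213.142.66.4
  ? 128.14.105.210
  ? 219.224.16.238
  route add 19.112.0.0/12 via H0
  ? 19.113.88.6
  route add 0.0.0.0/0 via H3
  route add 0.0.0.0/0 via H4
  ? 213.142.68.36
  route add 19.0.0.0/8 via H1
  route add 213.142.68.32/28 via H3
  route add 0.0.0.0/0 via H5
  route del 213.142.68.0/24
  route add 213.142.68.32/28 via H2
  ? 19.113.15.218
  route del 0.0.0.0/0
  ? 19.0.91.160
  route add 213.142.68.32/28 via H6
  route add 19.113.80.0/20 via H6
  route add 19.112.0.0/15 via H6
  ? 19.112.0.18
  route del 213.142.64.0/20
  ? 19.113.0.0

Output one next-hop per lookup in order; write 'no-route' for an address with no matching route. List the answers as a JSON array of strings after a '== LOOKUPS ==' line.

Process each operation:
  add 19.113.80.0/20 -> H4 at depth 20
  - 19.113.80.0/20 clear@20
  add 213.142.64.0/20 -> H0 at depth 20
  add 213.128.0.0/12 -> H2 at depth 12
  add 0.0.0.0/0 -> H1 at depth 0
  ? 213.128.2.227  path d0:H1→d1:-→d2:-→d3:-→d4:-→d5:-→d6:-→d7:-→d8:-→d9:-→d10:-→d11:-→d12:H2  best=H2
  add 19.113.0.0/16 -> H0 at depth 16
  add 19.0.0.0/8 -> H2 at depth 8
  add 213.142.68.32/28 -> H6 at depth 28
  add 213.142.68.0/24 -> H2 at depth 24
  add 128.0.0.0/1 -> H0 at depth 1
  add 19.113.88.0/21 -> H2 at depth 21
  ? 69.136.214.5  path d0:H1→d1:-  best=H1
  - 213.128.0.0/12 clear@12
  add 219.224.0.0/12 -> H5 at depth 12
  ? 213.142.66.4  path d0:H1→d1:H0→d2:-→d3:-→d4:-→d5:-→d6:-→d7:-→d8:-→d9:-→d10:-→d11:-→d12:-→d13:-→d14:-→d15:-→d16:-→d17:-→d18:-→d19:-→d20:H0→d21:-  best=H0
  ? 128.14.105.210  path d0:H1→d1:H0  best=H0
  ? 219.224.16.238  path d0:H1→d1:H0→d2:-→d3:-→d4:-→d5:-→d6:-→d7:-→d8:-→d9:-→d10:-→d11:-→d12:H5  best=H5
  add 19.112.0.0/12 -> H0 at depth 12
  ? 19.113.88.6  path d0:H1→d1:-→d2:-→d3:-→d4:-→d5:-→d6:-→d7:-→d8:H2→d9:-→d10:-→d11:-→d12:H0→d13:-→d14:-→d15:-→d16:H0→d17:-→d18:-→d19:-→d20:-→d21:H2  best=H2
  add 0.0.0.0/0 -> H3 at depth 0
  add 0.0.0.0/0 -> H4 at depth 0
  ? 213.142.68.36  path d0:H4→d1:H0→d2:-→d3:-→d4:-→d5:-→d6:-→d7:-→d8:-→d9:-→d10:-→d11:-→d12:-→d13:-→d14:-→d15:-→d16:-→d17:-→d18:-→d19:-→d20:H0→d21:-→d22:-→d23:-→d24:H2→d25:-→d26:-→d27:-→d28:H6  best=H6
  add 19.0.0.0/8 -> H1 at depth 8
  add 213.142.68.32/28 -> H3 at depth 28
  add 0.0.0.0/0 -> H5 at depth 0
  - 213.142.68.0/24 clear@24
  add 213.142.68.32/28 -> H2 at depth 28
  ? 19.113.15.218  path d0:H5→d1:-→d2:-→d3:-→d4:-→d5:-→d6:-→d7:-→d8:H1→d9:-→d10:-→d11:-→d12:H0→d13:-→d14:-→d15:-→d16:H0→d17:-  best=H0
  - 0.0.0.0/0 clear@0
  ? 19.0.91.160  path d0:-→d1:-→d2:-→d3:-→d4:-→d5:-→d6:-→d7:-→d8:H1→d9:-  best=H1
  add 213.142.68.32/28 -> H6 at depth 28
  add 19.113.80.0/20 -> H6 at depth 20
  add 19.112.0.0/15 -> H6 at depth 15
  ? 19.112.0.18  path d0:-→d1:-→d2:-→d3:-→d4:-→d5:-→d6:-→d7:-→d8:H1→d9:-→d10:-→d11:-→d12:H0→d13:-→d14:-→d15:H6  best=H6
  - 213.142.64.0/20 clear@20
  ? 19.113.0.0  path d0:-→d1:-→d2:-→d3:-→d4:-→d5:-→d6:-→d7:-→d8:H1→d9:-→d10:-→d11:-→d12:H0→d13:-→d14:-→d15:H6→d16:H0→d17:-  best=H0

== LOOKUPS ==
["H2","H1","H0","H0","H5","H2","H6","H0","H1","H6","H0"]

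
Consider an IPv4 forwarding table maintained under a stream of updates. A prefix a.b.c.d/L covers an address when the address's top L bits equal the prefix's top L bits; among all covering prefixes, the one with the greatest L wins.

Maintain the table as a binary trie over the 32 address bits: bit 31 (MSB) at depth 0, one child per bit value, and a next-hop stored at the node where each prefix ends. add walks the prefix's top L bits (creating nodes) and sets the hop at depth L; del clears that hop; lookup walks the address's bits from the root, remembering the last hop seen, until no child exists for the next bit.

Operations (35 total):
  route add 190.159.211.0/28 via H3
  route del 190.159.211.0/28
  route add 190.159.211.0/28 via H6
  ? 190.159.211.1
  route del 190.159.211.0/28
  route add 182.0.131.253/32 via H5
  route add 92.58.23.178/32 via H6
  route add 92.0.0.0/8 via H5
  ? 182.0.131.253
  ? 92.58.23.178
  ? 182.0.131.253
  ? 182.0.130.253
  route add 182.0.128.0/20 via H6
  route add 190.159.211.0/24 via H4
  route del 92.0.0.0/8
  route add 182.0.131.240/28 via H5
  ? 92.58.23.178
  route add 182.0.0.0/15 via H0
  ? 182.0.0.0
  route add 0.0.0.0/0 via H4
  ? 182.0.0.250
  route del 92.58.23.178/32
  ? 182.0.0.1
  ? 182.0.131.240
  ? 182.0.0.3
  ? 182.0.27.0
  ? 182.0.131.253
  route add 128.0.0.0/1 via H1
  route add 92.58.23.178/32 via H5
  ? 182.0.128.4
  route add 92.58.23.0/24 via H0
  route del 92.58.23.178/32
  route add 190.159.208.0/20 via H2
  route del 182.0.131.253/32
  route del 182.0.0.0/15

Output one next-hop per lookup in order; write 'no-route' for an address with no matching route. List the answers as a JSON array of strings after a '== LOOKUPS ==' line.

Process each operation:
  + 190.159.211.0/28 (H3) depth=28
  del 190.159.211.0/28 (clear depth 28)
  + 190.159.211.0/28 (H6) depth=28
  lookup 190.159.211.1: bits 1011111010011111110100110000 walk d0:-→d1:-→d2:-→d3:-→d4:-→d5:-→d6:-→d7:-→d8:-→d9:-→d10:-→d11:-→d12:-→d13:-→d14:-→d15:-→d16:-→d17:-→d18:-→d19:-→d20:-→d21:-→d22:-→d23:-→d24:-→d25:-→d26:-→d27:-→d28:H6 -> H6
  del 190.159.211.0/28 (clear depth 28)
  + 182.0.131.253/32 (H5) depth=32
  + 92.58.23.178/32 (H6) depth=32
  + 92.0.0.0/8 (H5) depth=8
  lookup 182.0.131.253: bits 10110110000000001000001111111101 walk d0:-→d1:-→d2:-→d3:-→d4:-→d5:-→d6:-→d7:-→d8:-→d9:-→d10:-→d11:-→d12:-→d13:-→d14:-→d15:-→d16:-→d17:-→d18:-→d19:-→d20:-→d21:-→d22:-→d23:-→d24:-→d25:-→d26:-→d27:-→d28:-→d29:-→d30:-→d31:-→d32:H5 -> H5
  lookup 92.58.23.178: bits 01011100001110100001011110110010 walk d0:-→d1:-→d2:-→d3:-→d4:-→d5:-→d6:-→d7:-→d8:H5→d9:-→d10:-→d11:-→d12:-→d13:-→d14:-→d15:-→d16:-→d17:-→d18:-→d19:-→d20:-→d21:-→d22:-→d23:-→d24:-→d25:-→d26:-→d27:-→d28:-→d29:-→d30:-→d31:-→d32:H6 -> H6
  lookup 182.0.131.253: bits 10110110000000001000001111111101 walk d0:-→d1:-→d2:-→d3:-→d4:-→d5:-→d6:-→d7:-→d8:-→d9:-→d10:-→d11:-→d12:-→d13:-→d14:-→d15:-→d16:-→d17:-→d18:-→d19:-→d20:-→d21:-→d22:-→d23:-→d24:-→d25:-→d26:-→d27:-→d28:-→d29:-→d30:-→d31:-→d32:H5 -> H5
  lookup 182.0.130.253: bits 10110110000000001000001 walk d0:-→d1:-→d2:-→d3:-→d4:-→d5:-→d6:-→d7:-→d8:-→d9:-→d10:-→d11:-→d12:-→d13:-→d14:-→d15:-→d16:-→d17:-→d18:-→d19:-→d20:-→d21:-→d22:-→d23:- -> no-route
  + 182.0.128.0/20 (H6) depth=20
  + 190.159.211.0/24 (H4) depth=24
  del 92.0.0.0/8 (clear depth 8)
  + 182.0.131.240/28 (H5) depth=28
  lookup 92.58.23.178: bits 01011100001110100001011110110010 walk d0:-→d1:-→d2:-→d3:-→d4:-→d5:-→d6:-→d7:-→d8:-→d9:-→d10:-→d11:-→d12:-→d13:-→d14:-→d15:-→d16:-→d17:-→d18:-→d19:-→d20:-→d21:-→d22:-→d23:-→d24:-→d25:-→d26:-→d27:-→d28:-→d29:-→d30:-→d31:-→d32:H6 -> H6
  + 182.0.0.0/15 (H0) depth=15
  lookup 182.0.0.0: bits 1011011000000000 walk d0:-→d1:-→d2:-→d3:-→d4:-→d5:-→d6:-→d7:-→d8:-→d9:-→d10:-→d11:-→d12:-→d13:-→d14:-→d15:H0→d16:- -> H0
  + 0.0.0.0/0 (H4) depth=0
  lookup 182.0.0.250: bits 1011011000000000 walk d0:H4→d1:-→d2:-→d3:-→d4:-→d5:-→d6:-→d7:-→d8:-→d9:-→d10:-→d11:-→d12:-→d13:-→d14:-→d15:H0→d16:- -> H0
  del 92.58.23.178/32 (clear depth 32)
  lookup 182.0.0.1: bits 1011011000000000 walk d0:H4→d1:-→d2:-→d3:-→d4:-→d5:-→d6:-→d7:-→d8:-→d9:-→d10:-→d11:-→d12:-→d13:-→d14:-→d15:H0→d16:- -> H0
  lookup 182.0.131.240: bits 1011011000000000100000111111 walk d0:H4→d1:-→d2:-→d3:-→d4:-→d5:-→d6:-→d7:-→d8:-→d9:-→d10:-→d11:-→d12:-→d13:-→d14:-→d15:H0→d16:-→d17:-→d18:-→d19:-→d20:H6→d21:-→d22:-→d23:-→d24:-→d25:-→d26:-→d27:-→d28:H5 -> H5
  lookup 182.0.0.3: bits 1011011000000000 walk d0:H4→d1:-→d2:-→d3:-→d4:-→d5:-→d6:-→d7:-→d8:-→d9:-→d10:-→d11:-→d12:-→d13:-→d14:-→d15:H0→d16:- -> H0
  lookup 182.0.27.0: bits 1011011000000000 walk d0:H4→d1:-→d2:-→d3:-→d4:-→d5:-→d6:-→d7:-→d8:-→d9:-→d10:-→d11:-→d12:-→d13:-→d14:-→d15:H0→d16:- -> H0
  lookup 182.0.131.253: bits 10110110000000001000001111111101 walk d0:H4→d1:-→d2:-→d3:-→d4:-→d5:-→d6:-→d7:-→d8:-→d9:-→d10:-→d11:-→d12:-→d13:-→d14:-→d15:H0→d16:-→d17:-→d18:-→d19:-→d20:H6→d21:-→d22:-→d23:-→d24:-→d25:-→d26:-→d27:-→d28:H5→d29:-→d30:-→d31:-→d32:H5 -> H5
  + 128.0.0.0/1 (H1) depth=1
  + 92.58.23.178/32 (H5) depth=32
  lookup 182.0.128.4: bits 1011011000000000100000 walk d0:H4→d1:H1→d2:-→d3:-→d4:-→d5:-→d6:-→d7:-→d8:-→d9:-→d10:-→d11:-→d12:-→d13:-→d14:-→d15:H0→d16:-→d17:-→d18:-→d19:-→d20:H6→d21:-→d22:- -> H6
  + 92.58.23.0/24 (H0) depth=24
  del 92.58.23.178/32 (clear depth 32)
  + 190.159.208.0/20 (H2) depth=20
  del 182.0.131.253/32 (clear depth 32)
  del 182.0.0.0/15 (clear depth 15)

== LOOKUPS ==
["H6","H5","H6","H5","no-route","H6","H0","H0","H0","H5","H0","H0","H5","H6"]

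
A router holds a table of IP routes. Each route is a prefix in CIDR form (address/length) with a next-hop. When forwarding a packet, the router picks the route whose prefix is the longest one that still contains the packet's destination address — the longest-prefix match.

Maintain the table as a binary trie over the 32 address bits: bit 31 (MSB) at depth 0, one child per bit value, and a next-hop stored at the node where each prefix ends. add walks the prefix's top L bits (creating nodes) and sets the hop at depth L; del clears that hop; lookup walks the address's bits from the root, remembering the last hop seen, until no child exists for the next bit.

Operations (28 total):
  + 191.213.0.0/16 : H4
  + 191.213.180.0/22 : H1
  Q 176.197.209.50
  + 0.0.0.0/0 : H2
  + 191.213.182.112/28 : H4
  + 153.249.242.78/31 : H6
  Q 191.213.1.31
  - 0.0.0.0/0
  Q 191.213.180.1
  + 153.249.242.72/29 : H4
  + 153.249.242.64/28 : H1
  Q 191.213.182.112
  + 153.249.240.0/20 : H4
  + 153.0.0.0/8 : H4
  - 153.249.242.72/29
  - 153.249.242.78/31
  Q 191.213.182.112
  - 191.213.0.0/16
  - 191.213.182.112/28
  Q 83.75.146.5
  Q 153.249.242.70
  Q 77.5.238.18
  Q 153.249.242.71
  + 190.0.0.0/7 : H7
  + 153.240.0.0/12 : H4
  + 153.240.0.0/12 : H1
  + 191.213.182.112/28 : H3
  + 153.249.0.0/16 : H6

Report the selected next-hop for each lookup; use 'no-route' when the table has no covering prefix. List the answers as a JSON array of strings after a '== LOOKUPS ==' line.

Process each operation:
  add 191.213.0.0/16 -> H4 at depth 16
  add 191.213.180.0/22 -> H1 at depth 22
  lookup 176.197.209.50: bits 1011 walk d0:-→d1:-→d2:-→d3:-→d4:- -> no-route
  add 0.0.0.0/0 -> H2 at depth 0
  add 191.213.182.112/28 -> H4 at depth 28
  add 153.249.242.78/31 -> H6 at depth 31
  lookup 191.213.1.31: bits 1011111111010101 walk d0:H2→d1:-→d2:-→d3:-→d4:-→d5:-→d6:-→d7:-→d8:-→d9:-→d10:-→d11:-→d12:-→d13:-→d14:-→d15:-→d16:H4 -> H4
  - 0.0.0.0/0 clear@0
  lookup 191.213.180.1: bits 1011111111010101101101 walk d0:-→d1:-→d2:-→d3:-→d4:-→d5:-→d6:-→d7:-→d8:-→d9:-→d10:-→d11:-→d12:-→d13:-→d14:-→d15:-→d16:H4→d17:-→d18:-→d19:-→d20:-→d21:-→d22:H1 -> H1
  add 153.249.242.72/29 -> H4 at depth 29
  add 153.249.242.64/28 -> H1 at depth 28
  lookup 191.213.182.112: bits 1011111111010101101101100111 walk d0:-→d1:-→d2:-→d3:-→d4:-→d5:-→d6:-→d7:-→d8:-→d9:-→d10:-→d11:-→d12:-→d13:-→d14:-→d15:-→d16:H4→d17:-→d18:-→d19:-→d20:-→d21:-→d22:H1→d23:-→d24:-→d25:-→d26:-→d27:-→d28:H4 -> H4
  add 153.249.240.0/20 -> H4 at depth 20
  add 153.0.0.0/8 -> H4 at depth 8
  - 153.249.242.72/29 clear@29
  - 153.249.242.78/31 clear@31
  lookup 191.213.182.112: bits 1011111111010101101101100111 walk d0:-→d1:-→d2:-→d3:-→d4:-→d5:-→d6:-→d7:-→d8:-→d9:-→d10:-→d11:-→d12:-→d13:-→d14:-→d15:-→d16:H4→d17:-→d18:-→d19:-→d20:-→d21:-→d22:H1→d23:-→d24:-→d25:-→d26:-→d27:-→d28:H4 -> H4
  - 191.213.0.0/16 clear@16
  - 191.213.182.112/28 clear@28
  lookup 83.75.146.5: bits ε walk d0:- -> no-route
  lookup 153.249.242.70: bits 1001100111111001111100100100 walk d0:-→d1:-→d2:-→d3:-→d4:-→d5:-→d6:-→d7:-→d8:H4→d9:-→d10:-→d11:-→d12:-→d13:-→d14:-→d15:-→d16:-→d17:-→d18:-→d19:-→d20:H4→d21:-→d22:-→d23:-→d24:-→d25:-→d26:-→d27:-→d28:H1 -> H1
  lookup 77.5.238.18: bits ε walk d0:- -> no-route
  lookup 153.249.242.71: bits 1001100111111001111100100100 walk d0:-→d1:-→d2:-→d3:-→d4:-→d5:-→d6:-→d7:-→d8:H4→d9:-→d10:-→d11:-→d12:-→d13:-→d14:-→d15:-→d16:-→d17:-→d18:-→d19:-→d20:H4→d21:-→d22:-→d23:-→d24:-→d25:-→d26:-→d27:-→d28:H1 -> H1
  add 190.0.0.0/7 -> H7 at depth 7
  add 153.240.0.0/12 -> H4 at depth 12
  add 153.240.0.0/12 -> H1 at depth 12
  add 191.213.182.112/28 -> H3 at depth 28
  add 153.249.0.0/16 -> H6 at depth 16

== LOOKUPS ==
["no-route","H4","H1","H4","H4","no-route","H1","no-route","H1"]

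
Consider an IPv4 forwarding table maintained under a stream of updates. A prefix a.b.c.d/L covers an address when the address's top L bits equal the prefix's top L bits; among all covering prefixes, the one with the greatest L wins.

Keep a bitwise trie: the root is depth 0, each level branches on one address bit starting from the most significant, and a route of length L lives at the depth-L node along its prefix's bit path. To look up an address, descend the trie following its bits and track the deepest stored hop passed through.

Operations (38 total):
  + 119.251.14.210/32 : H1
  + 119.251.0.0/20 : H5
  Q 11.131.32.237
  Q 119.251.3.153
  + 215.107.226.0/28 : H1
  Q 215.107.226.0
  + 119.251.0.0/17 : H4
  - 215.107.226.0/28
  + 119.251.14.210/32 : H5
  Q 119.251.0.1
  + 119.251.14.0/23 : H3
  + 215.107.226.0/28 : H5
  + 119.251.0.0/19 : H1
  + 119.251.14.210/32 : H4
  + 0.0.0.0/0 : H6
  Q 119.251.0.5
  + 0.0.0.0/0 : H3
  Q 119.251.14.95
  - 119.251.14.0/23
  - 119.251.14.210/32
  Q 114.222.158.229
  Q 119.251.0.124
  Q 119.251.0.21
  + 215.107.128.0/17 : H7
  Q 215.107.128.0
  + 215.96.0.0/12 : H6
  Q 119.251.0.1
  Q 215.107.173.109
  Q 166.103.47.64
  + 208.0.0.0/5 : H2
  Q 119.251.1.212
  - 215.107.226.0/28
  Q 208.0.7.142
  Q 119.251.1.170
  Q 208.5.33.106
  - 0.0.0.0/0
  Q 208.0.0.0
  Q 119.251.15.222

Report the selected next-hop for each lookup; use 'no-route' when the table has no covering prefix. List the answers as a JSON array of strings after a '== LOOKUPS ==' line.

Apply in order:
  + 119.251.14.210/32 (H1) depth=32
  + 119.251.0.0/20 (H5) depth=20
  ? 11.131.32.237  path d0:-→d1:-  best=no-route
  ? 119.251.3.153  path d0:-→d1:-→d2:-→d3:-→d4:-→d5:-→d6:-→d7:-→d8:-→d9:-→d10:-→d11:-→d12:-→d13:-→d14:-→d15:-→d16:-→d17:-→d18:-→d19:-→d20:H5  best=H5
  + 215.107.226.0/28 (H1) depth=28
  ? 215.107.226.0  path d0:-→d1:-→d2:-→d3:-→d4:-→d5:-→d6:-→d7:-→d8:-→d9:-→d10:-→d11:-→d12:-→d13:-→d14:-→d15:-→d16:-→d17:-→d18:-→d19:-→d20:-→d21:-→d22:-→d23:-→d24:-→d25:-→d26:-→d27:-→d28:H1  best=H1
  + 119.251.0.0/17 (H4) depth=17
  - 215.107.226.0/28 clear@28
  + 119.251.14.210/32 (H5) depth=32
  ? 119.251.0.1  path d0:-→d1:-→d2:-→d3:-→d4:-→d5:-→d6:-→d7:-→d8:-→d9:-→d10:-→d11:-→d12:-→d13:-→d14:-→d15:-→d16:-→d17:H4→d18:-→d19:-→d20:H5  best=H5
  + 119.251.14.0/23 (H3) depth=23
  + 215.107.226.0/28 (H5) depth=28
  + 119.251.0.0/19 (H1) depth=19
  + 119.251.14.210/32 (H4) depth=32
  + 0.0.0.0/0 (H6) depth=0
  ? 119.251.0.5  path d0:H6→d1:-→d2:-→d3:-→d4:-→d5:-→d6:-→d7:-→d8:-→d9:-→d10:-→d11:-→d12:-→d13:-→d14:-→d15:-→d16:-→d17:H4→d18:-→d19:H1→d20:H5  best=H5
  + 0.0.0.0/0 (H3) depth=0
  ? 119.251.14.95  path d0:H3→d1:-→d2:-→d3:-→d4:-→d5:-→d6:-→d7:-→d8:-→d9:-→d10:-→d11:-→d12:-→d13:-→d14:-→d15:-→d16:-→d17:H4→d18:-→d19:H1→d20:H5→d21:-→d22:-→d23:H3→d24:-  best=H3
  - 119.251.14.0/23 clear@23
  - 119.251.14.210/32 clear@32
  ? 114.222.158.229  path d0:H3→d1:-→d2:-→d3:-→d4:-→d5:-  best=H3
  ? 119.251.0.124  path d0:H3→d1:-→d2:-→d3:-→d4:-→d5:-→d6:-→d7:-→d8:-→d9:-→d10:-→d11:-→d12:-→d13:-→d14:-→d15:-→d16:-→d17:H4→d18:-→d19:H1→d20:H5  best=H5
  ? 119.251.0.21  path d0:H3→d1:-→d2:-→d3:-→d4:-→d5:-→d6:-→d7:-→d8:-→d9:-→d10:-→d11:-→d12:-→d13:-→d14:-→d15:-→d16:-→d17:H4→d18:-→d19:H1→d20:H5  best=H5
  + 215.107.128.0/17 (H7) depth=17
  ? 215.107.128.0  path d0:H3→d1:-→d2:-→d3:-→d4:-→d5:-→d6:-→d7:-→d8:-→d9:-→d10:-→d11:-→d12:-→d13:-→d14:-→d15:-→d16:-→d17:H7  best=H7
  + 215.96.0.0/12 (H6) depth=12
  ? 119.251.0.1  path d0:H3→d1:-→d2:-→d3:-→d4:-→d5:-→d6:-→d7:-→d8:-→d9:-→d10:-→d11:-→d12:-→d13:-→d14:-→d15:-→d16:-→d17:H4→d18:-→d19:H1→d20:H5  best=H5
  ? 215.107.173.109  path d0:H3→d1:-→d2:-→d3:-→d4:-→d5:-→d6:-→d7:-→d8:-→d9:-→d10:-→d11:-→d12:H6→d13:-→d14:-→d15:-→d16:-→d17:H7  best=H7
  ? 166.103.47.64  path d0:H3→d1:-  best=H3
  + 208.0.0.0/5 (H2) depth=5
  ? 119.251.1.212  path d0:H3→d1:-→d2:-→d3:-→d4:-→d5:-→d6:-→d7:-→d8:-→d9:-→d10:-→d11:-→d12:-→d13:-→d14:-→d15:-→d16:-→d17:H4→d18:-→d19:H1→d20:H5  best=H5
  - 215.107.226.0/28 clear@28
  ? 208.0.7.142  path d0:H3→d1:-→d2:-→d3:-→d4:-→d5:H2  best=H2
  ? 119.251.1.170  path d0:H3→d1:-→d2:-→d3:-→d4:-→d5:-→d6:-→d7:-→d8:-→d9:-→d10:-→d11:-→d12:-→d13:-→d14:-→d15:-→d16:-→d17:H4→d18:-→d19:H1→d20:H5  best=H5
  ? 208.5.33.106  path d0:H3→d1:-→d2:-→d3:-→d4:-→d5:H2  best=H2
  - 0.0.0.0/0 clear@0
  ? 208.0.0.0  path d0:-→d1:-→d2:-→d3:-→d4:-→d5:H2  best=H2
  ? 119.251.15.222  path d0:-→d1:-→d2:-→d3:-→d4:-→d5:-→d6:-→d7:-→d8:-→d9:-→d10:-→d11:-→d12:-→d13:-→d14:-→d15:-→d16:-→d17:H4→d18:-→d19:H1→d20:H5→d21:-→d22:-→d23:-  best=H5

== LOOKUPS ==
["no-route","H5","H1","H5","H5","H3","H3","H5","H5","H7","H5","H7","H3","H5","H2","H5","H2","H2","H5"]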